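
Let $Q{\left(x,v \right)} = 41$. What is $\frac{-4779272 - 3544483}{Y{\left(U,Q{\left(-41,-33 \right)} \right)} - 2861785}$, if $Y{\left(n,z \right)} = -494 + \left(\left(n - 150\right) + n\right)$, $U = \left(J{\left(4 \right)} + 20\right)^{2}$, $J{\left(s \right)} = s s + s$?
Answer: $\frac{8323755}{2859229} \approx 2.9112$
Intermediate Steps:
$J{\left(s \right)} = s + s^{2}$ ($J{\left(s \right)} = s^{2} + s = s + s^{2}$)
$U = 1600$ ($U = \left(4 \left(1 + 4\right) + 20\right)^{2} = \left(4 \cdot 5 + 20\right)^{2} = \left(20 + 20\right)^{2} = 40^{2} = 1600$)
$Y{\left(n,z \right)} = -644 + 2 n$ ($Y{\left(n,z \right)} = -494 + \left(\left(-150 + n\right) + n\right) = -494 + \left(-150 + 2 n\right) = -644 + 2 n$)
$\frac{-4779272 - 3544483}{Y{\left(U,Q{\left(-41,-33 \right)} \right)} - 2861785} = \frac{-4779272 - 3544483}{\left(-644 + 2 \cdot 1600\right) - 2861785} = - \frac{8323755}{\left(-644 + 3200\right) - 2861785} = - \frac{8323755}{2556 - 2861785} = - \frac{8323755}{-2859229} = \left(-8323755\right) \left(- \frac{1}{2859229}\right) = \frac{8323755}{2859229}$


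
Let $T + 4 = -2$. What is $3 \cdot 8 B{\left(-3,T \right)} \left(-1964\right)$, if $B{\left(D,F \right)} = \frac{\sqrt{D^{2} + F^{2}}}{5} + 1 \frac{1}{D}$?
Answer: $15712 - \frac{141408 \sqrt{5}}{5} \approx -47528.0$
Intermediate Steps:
$T = -6$ ($T = -4 - 2 = -6$)
$B{\left(D,F \right)} = \frac{1}{D} + \frac{\sqrt{D^{2} + F^{2}}}{5}$ ($B{\left(D,F \right)} = \sqrt{D^{2} + F^{2}} \cdot \frac{1}{5} + \frac{1}{D} = \frac{\sqrt{D^{2} + F^{2}}}{5} + \frac{1}{D} = \frac{1}{D} + \frac{\sqrt{D^{2} + F^{2}}}{5}$)
$3 \cdot 8 B{\left(-3,T \right)} \left(-1964\right) = 3 \cdot 8 \left(\frac{1}{-3} + \frac{\sqrt{\left(-3\right)^{2} + \left(-6\right)^{2}}}{5}\right) \left(-1964\right) = 24 \left(- \frac{1}{3} + \frac{\sqrt{9 + 36}}{5}\right) \left(-1964\right) = 24 \left(- \frac{1}{3} + \frac{\sqrt{45}}{5}\right) \left(-1964\right) = 24 \left(- \frac{1}{3} + \frac{3 \sqrt{5}}{5}\right) \left(-1964\right) = \left(-8 + \frac{72 \sqrt{5}}{5}\right) \left(-1964\right) = 15712 - \frac{141408 \sqrt{5}}{5}$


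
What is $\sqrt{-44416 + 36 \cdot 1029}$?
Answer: $2 i \sqrt{1843} \approx 85.86 i$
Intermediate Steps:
$\sqrt{-44416 + 36 \cdot 1029} = \sqrt{-44416 + 37044} = \sqrt{-7372} = 2 i \sqrt{1843}$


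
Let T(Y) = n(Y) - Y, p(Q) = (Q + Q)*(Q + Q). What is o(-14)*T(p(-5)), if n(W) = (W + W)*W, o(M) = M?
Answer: -278600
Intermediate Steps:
p(Q) = 4*Q**2 (p(Q) = (2*Q)*(2*Q) = 4*Q**2)
n(W) = 2*W**2 (n(W) = (2*W)*W = 2*W**2)
T(Y) = -Y + 2*Y**2 (T(Y) = 2*Y**2 - Y = -Y + 2*Y**2)
o(-14)*T(p(-5)) = -14*4*(-5)**2*(-1 + 2*(4*(-5)**2)) = -14*4*25*(-1 + 2*(4*25)) = -1400*(-1 + 2*100) = -1400*(-1 + 200) = -1400*199 = -14*19900 = -278600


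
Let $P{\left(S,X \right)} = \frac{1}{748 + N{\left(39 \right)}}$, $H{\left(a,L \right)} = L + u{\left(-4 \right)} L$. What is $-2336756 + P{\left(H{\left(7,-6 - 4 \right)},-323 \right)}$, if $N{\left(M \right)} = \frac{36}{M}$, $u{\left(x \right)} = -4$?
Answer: $- \frac{22750656403}{9736} \approx -2.3368 \cdot 10^{6}$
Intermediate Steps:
$H{\left(a,L \right)} = - 3 L$ ($H{\left(a,L \right)} = L - 4 L = - 3 L$)
$P{\left(S,X \right)} = \frac{13}{9736}$ ($P{\left(S,X \right)} = \frac{1}{748 + \frac{36}{39}} = \frac{1}{748 + 36 \cdot \frac{1}{39}} = \frac{1}{748 + \frac{12}{13}} = \frac{1}{\frac{9736}{13}} = \frac{13}{9736}$)
$-2336756 + P{\left(H{\left(7,-6 - 4 \right)},-323 \right)} = -2336756 + \frac{13}{9736} = - \frac{22750656403}{9736}$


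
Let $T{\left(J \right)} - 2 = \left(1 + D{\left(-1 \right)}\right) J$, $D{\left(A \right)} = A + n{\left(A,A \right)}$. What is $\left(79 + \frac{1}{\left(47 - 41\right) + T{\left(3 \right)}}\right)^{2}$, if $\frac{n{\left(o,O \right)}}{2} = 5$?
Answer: $\frac{9018009}{1444} \approx 6245.2$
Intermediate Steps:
$n{\left(o,O \right)} = 10$ ($n{\left(o,O \right)} = 2 \cdot 5 = 10$)
$D{\left(A \right)} = 10 + A$ ($D{\left(A \right)} = A + 10 = 10 + A$)
$T{\left(J \right)} = 2 + 10 J$ ($T{\left(J \right)} = 2 + \left(1 + \left(10 - 1\right)\right) J = 2 + \left(1 + 9\right) J = 2 + 10 J$)
$\left(79 + \frac{1}{\left(47 - 41\right) + T{\left(3 \right)}}\right)^{2} = \left(79 + \frac{1}{\left(47 - 41\right) + \left(2 + 10 \cdot 3\right)}\right)^{2} = \left(79 + \frac{1}{\left(47 - 41\right) + \left(2 + 30\right)}\right)^{2} = \left(79 + \frac{1}{6 + 32}\right)^{2} = \left(79 + \frac{1}{38}\right)^{2} = \left(\frac{3003}{38}\right)^{2} = \frac{9018009}{1444}$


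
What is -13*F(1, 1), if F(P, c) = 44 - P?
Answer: -559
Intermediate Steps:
-13*F(1, 1) = -13*(44 - 1*1) = -13*(44 - 1) = -13*43 = -559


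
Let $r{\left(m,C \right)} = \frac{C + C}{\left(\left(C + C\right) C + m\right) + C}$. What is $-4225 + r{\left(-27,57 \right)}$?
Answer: $- \frac{4596781}{1088} \approx -4225.0$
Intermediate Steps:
$r{\left(m,C \right)} = \frac{2 C}{C + m + 2 C^{2}}$ ($r{\left(m,C \right)} = \frac{2 C}{\left(2 C C + m\right) + C} = \frac{2 C}{\left(2 C^{2} + m\right) + C} = \frac{2 C}{\left(m + 2 C^{2}\right) + C} = \frac{2 C}{C + m + 2 C^{2}}$)
$-4225 + r{\left(-27,57 \right)} = -4225 + 2 \cdot 57 \frac{1}{57 - 27 + 2 \cdot 57^{2}} = -4225 + 2 \cdot 57 \frac{1}{57 - 27 + 2 \cdot 3249} = -4225 + 2 \cdot 57 \frac{1}{57 - 27 + 6498} = -4225 + 2 \cdot 57 \cdot \frac{1}{6528} = -4225 + \frac{19}{1088} = - \frac{4596781}{1088}$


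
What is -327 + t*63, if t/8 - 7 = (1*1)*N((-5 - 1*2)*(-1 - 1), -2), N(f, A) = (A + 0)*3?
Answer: 177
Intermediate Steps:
N(f, A) = 3*A (N(f, A) = A*3 = 3*A)
t = 8 (t = 56 + 8*((1*1)*(3*(-2))) = 56 + 8*(1*(-6)) = 56 + 8*(-6) = 56 - 48 = 8)
-327 + t*63 = -327 + 8*63 = -327 + 504 = 177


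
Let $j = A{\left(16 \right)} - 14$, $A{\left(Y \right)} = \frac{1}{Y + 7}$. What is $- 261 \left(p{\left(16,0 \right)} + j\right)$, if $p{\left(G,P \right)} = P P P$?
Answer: $\frac{83781}{23} \approx 3642.7$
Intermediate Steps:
$A{\left(Y \right)} = \frac{1}{7 + Y}$
$p{\left(G,P \right)} = P^{3}$ ($p{\left(G,P \right)} = P^{2} P = P^{3}$)
$j = - \frac{321}{23}$ ($j = \frac{1}{7 + 16} - 14 = \frac{1}{23} - 14 = - \frac{321}{23} \approx -13.957$)
$- 261 \left(p{\left(16,0 \right)} + j\right) = - 261 \left(0^{3} - \frac{321}{23}\right) = - 261 \left(0 - \frac{321}{23}\right) = \left(-261\right) \left(- \frac{321}{23}\right) = \frac{83781}{23}$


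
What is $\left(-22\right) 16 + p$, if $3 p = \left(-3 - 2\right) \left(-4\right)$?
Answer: $- \frac{1036}{3} \approx -345.33$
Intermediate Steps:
$p = \frac{20}{3}$ ($p = \frac{\left(-3 - 2\right) \left(-4\right)}{3} = \frac{\left(-5\right) \left(-4\right)}{3} = \frac{1}{3} \cdot 20 = \frac{20}{3} \approx 6.6667$)
$\left(-22\right) 16 + p = \left(-22\right) 16 + \frac{20}{3} = -352 + \frac{20}{3} = - \frac{1036}{3}$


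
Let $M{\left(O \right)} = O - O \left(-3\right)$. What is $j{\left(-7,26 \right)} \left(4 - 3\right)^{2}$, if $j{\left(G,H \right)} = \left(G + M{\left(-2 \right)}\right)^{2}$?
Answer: $225$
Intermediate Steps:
$M{\left(O \right)} = 4 O$ ($M{\left(O \right)} = O - - 3 O = O + 3 O = 4 O$)
$j{\left(G,H \right)} = \left(-8 + G\right)^{2}$ ($j{\left(G,H \right)} = \left(G + 4 \left(-2\right)\right)^{2} = \left(G - 8\right)^{2} = \left(-8 + G\right)^{2}$)
$j{\left(-7,26 \right)} \left(4 - 3\right)^{2} = \left(-8 - 7\right)^{2} \left(4 - 3\right)^{2} = \left(-15\right)^{2} \cdot 1^{2} = 225 \cdot 1 = 225$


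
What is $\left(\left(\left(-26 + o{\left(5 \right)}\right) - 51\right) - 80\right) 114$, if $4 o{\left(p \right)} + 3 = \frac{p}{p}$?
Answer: $-17955$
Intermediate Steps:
$o{\left(p \right)} = - \frac{1}{2}$ ($o{\left(p \right)} = - \frac{3}{4} + \frac{p \frac{1}{p}}{4} = - \frac{3}{4} + \frac{1}{4} \cdot 1 = - \frac{3}{4} + \frac{1}{4} = - \frac{1}{2}$)
$\left(\left(\left(-26 + o{\left(5 \right)}\right) - 51\right) - 80\right) 114 = \left(\left(\left(-26 - \frac{1}{2}\right) - 51\right) - 80\right) 114 = \left(\left(- \frac{53}{2} - 51\right) - 80\right) 114 = \left(- \frac{155}{2} - 80\right) 114 = \left(- \frac{315}{2}\right) 114 = -17955$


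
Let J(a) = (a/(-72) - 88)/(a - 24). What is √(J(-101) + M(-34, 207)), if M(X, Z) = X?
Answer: I*√119906/60 ≈ 5.7712*I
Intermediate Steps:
J(a) = (-88 - a/72)/(-24 + a) (J(a) = (a*(-1/72) - 88)/(-24 + a) = (-a/72 - 88)/(-24 + a) = (-88 - a/72)/(-24 + a))
√(J(-101) + M(-34, 207)) = √((-6336 - 1*(-101))/(72*(-24 - 101)) - 34) = √((1/72)*(-6336 + 101)/(-125) - 34) = √((1/72)*(-1/125)*(-6235) - 34) = √(1247/1800 - 34) = √(-59953/1800) = I*√119906/60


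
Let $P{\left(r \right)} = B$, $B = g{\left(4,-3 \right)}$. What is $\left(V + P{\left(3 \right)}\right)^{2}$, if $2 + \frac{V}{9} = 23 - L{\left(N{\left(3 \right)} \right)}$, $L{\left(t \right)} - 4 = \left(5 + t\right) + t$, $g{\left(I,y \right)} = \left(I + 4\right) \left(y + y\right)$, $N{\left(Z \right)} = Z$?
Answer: $36$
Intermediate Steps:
$g{\left(I,y \right)} = 2 y \left(4 + I\right)$ ($g{\left(I,y \right)} = \left(4 + I\right) 2 y = 2 y \left(4 + I\right)$)
$B = -48$ ($B = 2 \left(-3\right) \left(4 + 4\right) = 2 \left(-3\right) 8 = -48$)
$P{\left(r \right)} = -48$
$L{\left(t \right)} = 9 + 2 t$ ($L{\left(t \right)} = 4 + \left(\left(5 + t\right) + t\right) = 4 + \left(5 + 2 t\right) = 9 + 2 t$)
$V = 54$ ($V = -18 + 9 \left(23 - \left(9 + 2 \cdot 3\right)\right) = -18 + 9 \left(23 - \left(9 + 6\right)\right) = -18 + 9 \left(23 - 15\right) = -18 + 9 \cdot 8 = -18 + 72 = 54$)
$\left(V + P{\left(3 \right)}\right)^{2} = \left(54 - 48\right)^{2} = 6^{2} = 36$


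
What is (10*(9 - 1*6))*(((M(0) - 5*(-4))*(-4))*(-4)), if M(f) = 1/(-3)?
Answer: 9440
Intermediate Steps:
M(f) = -⅓
(10*(9 - 1*6))*(((M(0) - 5*(-4))*(-4))*(-4)) = (10*(9 - 1*6))*(((-⅓ - 5*(-4))*(-4))*(-4)) = (10*(9 - 6))*(((-⅓ - 1*(-20))*(-4))*(-4)) = (10*3)*(((-⅓ + 20)*(-4))*(-4)) = 30*(((59/3)*(-4))*(-4)) = 30*(-236/3*(-4)) = 30*(944/3) = 9440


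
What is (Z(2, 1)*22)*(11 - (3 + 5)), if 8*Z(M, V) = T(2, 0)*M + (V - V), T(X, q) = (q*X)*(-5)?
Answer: 0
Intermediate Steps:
T(X, q) = -5*X*q (T(X, q) = (X*q)*(-5) = -5*X*q)
Z(M, V) = 0 (Z(M, V) = ((-5*2*0)*M + (V - V))/8 = (0*M + 0)/8 = (0 + 0)/8 = (⅛)*0 = 0)
(Z(2, 1)*22)*(11 - (3 + 5)) = (0*22)*(11 - (3 + 5)) = 0*(11 - 1*8) = 0*(11 - 8) = 0*3 = 0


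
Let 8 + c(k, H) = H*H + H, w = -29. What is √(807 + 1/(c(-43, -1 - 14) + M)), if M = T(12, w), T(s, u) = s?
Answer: √36957586/214 ≈ 28.408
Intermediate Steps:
M = 12
c(k, H) = -8 + H + H² (c(k, H) = -8 + (H*H + H) = -8 + (H² + H) = -8 + (H + H²) = -8 + H + H²)
√(807 + 1/(c(-43, -1 - 14) + M)) = √(807 + 1/((-8 + (-1 - 14) + (-1 - 14)²) + 12)) = √(807 + 1/((-8 - 15 + (-15)²) + 12)) = √(807 + 1/((-8 - 15 + 225) + 12)) = √(807 + 1/(202 + 12)) = √(807 + 1/214) = √(172699/214) = √36957586/214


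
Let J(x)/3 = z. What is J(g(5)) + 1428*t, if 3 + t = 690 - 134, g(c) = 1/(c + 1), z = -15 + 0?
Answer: 789639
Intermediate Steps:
z = -15
g(c) = 1/(1 + c)
J(x) = -45 (J(x) = 3*(-15) = -45)
t = 553 (t = -3 + (690 - 134) = -3 + 556 = 553)
J(g(5)) + 1428*t = -45 + 1428*553 = -45 + 789684 = 789639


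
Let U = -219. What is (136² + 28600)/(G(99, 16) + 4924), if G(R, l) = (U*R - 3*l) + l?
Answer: -47096/16789 ≈ -2.8052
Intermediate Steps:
G(R, l) = -219*R - 2*l (G(R, l) = (-219*R - 3*l) + l = -219*R - 2*l)
(136² + 28600)/(G(99, 16) + 4924) = (136² + 28600)/((-219*99 - 2*16) + 4924) = (18496 + 28600)/((-21681 - 32) + 4924) = 47096/(-21713 + 4924) = 47096/(-16789) = 47096*(-1/16789) = -47096/16789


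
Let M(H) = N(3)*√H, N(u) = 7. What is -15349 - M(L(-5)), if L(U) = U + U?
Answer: -15349 - 7*I*√10 ≈ -15349.0 - 22.136*I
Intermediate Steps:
L(U) = 2*U
M(H) = 7*√H
-15349 - M(L(-5)) = -15349 - 7*√(2*(-5)) = -15349 - 7*√(-10) = -15349 - 7*I*√10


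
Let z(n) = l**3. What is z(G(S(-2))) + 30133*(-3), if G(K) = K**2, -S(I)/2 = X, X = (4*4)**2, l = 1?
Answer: -90398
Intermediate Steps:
X = 256 (X = 16**2 = 256)
S(I) = -512 (S(I) = -2*256 = -512)
z(n) = 1 (z(n) = 1**3 = 1)
z(G(S(-2))) + 30133*(-3) = 1 + 30133*(-3) = 1 - 90399 = -90398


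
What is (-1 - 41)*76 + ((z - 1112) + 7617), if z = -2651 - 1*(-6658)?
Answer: 7320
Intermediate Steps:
z = 4007 (z = -2651 + 6658 = 4007)
(-1 - 41)*76 + ((z - 1112) + 7617) = (-1 - 41)*76 + ((4007 - 1112) + 7617) = -42*76 + (2895 + 7617) = -3192 + 10512 = 7320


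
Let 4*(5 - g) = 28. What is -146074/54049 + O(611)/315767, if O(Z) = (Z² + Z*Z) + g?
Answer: -5770203398/17066890583 ≈ -0.33809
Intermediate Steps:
g = -2 (g = 5 - ¼*28 = 5 - 7 = -2)
O(Z) = -2 + 2*Z² (O(Z) = (Z² + Z*Z) - 2 = (Z² + Z²) - 2 = 2*Z² - 2 = -2 + 2*Z²)
-146074/54049 + O(611)/315767 = -146074/54049 + (-2 + 2*611²)/315767 = -146074*1/54049 + (-2 + 2*373321)*(1/315767) = -146074/54049 + (-2 + 746642)*(1/315767) = -146074/54049 + 746640*(1/315767) = -146074/54049 + 746640/315767 = -5770203398/17066890583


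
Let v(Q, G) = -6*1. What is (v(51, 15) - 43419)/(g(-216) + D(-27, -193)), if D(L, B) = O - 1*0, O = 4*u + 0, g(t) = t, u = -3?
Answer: 14475/76 ≈ 190.46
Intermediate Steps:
O = -12 (O = 4*(-3) + 0 = -12 + 0 = -12)
D(L, B) = -12 (D(L, B) = -12 - 1*0 = -12 + 0 = -12)
v(Q, G) = -6
(v(51, 15) - 43419)/(g(-216) + D(-27, -193)) = (-6 - 43419)/(-216 - 12) = -43425/(-228) = -43425*(-1/228) = 14475/76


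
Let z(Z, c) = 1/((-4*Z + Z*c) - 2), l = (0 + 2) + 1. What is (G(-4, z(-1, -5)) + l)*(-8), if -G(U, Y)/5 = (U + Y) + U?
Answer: -2368/7 ≈ -338.29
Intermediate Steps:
l = 3 (l = 2 + 1 = 3)
z(Z, c) = 1/(-2 - 4*Z + Z*c)
G(U, Y) = -10*U - 5*Y (G(U, Y) = -5*((U + Y) + U) = -5*(Y + 2*U) = -10*U - 5*Y)
(G(-4, z(-1, -5)) + l)*(-8) = ((-10*(-4) - 5/(-2 - 4*(-1) - 1*(-5))) + 3)*(-8) = ((40 - 5/(-2 + 4 + 5)) + 3)*(-8) = ((40 - 5/7) + 3)*(-8) = (275/7 + 3)*(-8) = (296/7)*(-8) = -2368/7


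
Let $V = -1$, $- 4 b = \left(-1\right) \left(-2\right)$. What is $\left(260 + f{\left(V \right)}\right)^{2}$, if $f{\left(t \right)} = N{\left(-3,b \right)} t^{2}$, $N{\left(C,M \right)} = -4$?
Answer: $65536$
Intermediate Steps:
$b = - \frac{1}{2}$ ($b = - \frac{\left(-1\right) \left(-2\right)}{4} = \left(- \frac{1}{4}\right) 2 = - \frac{1}{2} \approx -0.5$)
$f{\left(t \right)} = - 4 t^{2}$
$\left(260 + f{\left(V \right)}\right)^{2} = \left(260 - 4 \left(-1\right)^{2}\right)^{2} = \left(260 - 4\right)^{2} = 256^{2} = 65536$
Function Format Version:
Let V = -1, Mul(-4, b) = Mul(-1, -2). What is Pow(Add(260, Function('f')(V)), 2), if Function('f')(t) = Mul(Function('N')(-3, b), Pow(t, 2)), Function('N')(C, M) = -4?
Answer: 65536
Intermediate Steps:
b = Rational(-1, 2) (b = Mul(Rational(-1, 4), Mul(-1, -2)) = Mul(Rational(-1, 4), 2) = Rational(-1, 2) ≈ -0.50000)
Function('f')(t) = Mul(-4, Pow(t, 2))
Pow(Add(260, Function('f')(V)), 2) = Pow(Add(260, Mul(-4, Pow(-1, 2))), 2) = Pow(Add(260, Mul(-4, 1)), 2) = Pow(Add(260, -4), 2) = Pow(256, 2) = 65536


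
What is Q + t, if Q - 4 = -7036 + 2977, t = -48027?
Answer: -52082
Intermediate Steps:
Q = -4055 (Q = 4 + (-7036 + 2977) = 4 - 4059 = -4055)
Q + t = -4055 - 48027 = -52082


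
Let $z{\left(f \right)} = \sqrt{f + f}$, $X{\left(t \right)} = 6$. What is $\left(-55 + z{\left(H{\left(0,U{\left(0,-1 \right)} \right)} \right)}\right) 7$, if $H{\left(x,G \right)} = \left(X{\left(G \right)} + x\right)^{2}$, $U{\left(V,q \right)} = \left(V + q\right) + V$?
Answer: $-385 + 42 \sqrt{2} \approx -325.6$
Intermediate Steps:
$U{\left(V,q \right)} = q + 2 V$
$H{\left(x,G \right)} = \left(6 + x\right)^{2}$
$z{\left(f \right)} = \sqrt{2} \sqrt{f}$ ($z{\left(f \right)} = \sqrt{2 f} = \sqrt{2} \sqrt{f}$)
$\left(-55 + z{\left(H{\left(0,U{\left(0,-1 \right)} \right)} \right)}\right) 7 = \left(-55 + \sqrt{2} \sqrt{\left(6 + 0\right)^{2}}\right) 7 = \left(-55 + \sqrt{2} \sqrt{6^{2}}\right) 7 = \left(-55 + \sqrt{2} \sqrt{36}\right) 7 = \left(-55 + \sqrt{2} \cdot 6\right) 7 = \left(-55 + 6 \sqrt{2}\right) 7 = -385 + 42 \sqrt{2}$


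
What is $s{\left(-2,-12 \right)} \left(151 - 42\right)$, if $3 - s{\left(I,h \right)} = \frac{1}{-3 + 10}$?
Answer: $\frac{2180}{7} \approx 311.43$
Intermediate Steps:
$s{\left(I,h \right)} = \frac{20}{7}$ ($s{\left(I,h \right)} = 3 - \frac{1}{-3 + 10} = 3 - \frac{1}{7} = \frac{20}{7}$)
$s{\left(-2,-12 \right)} \left(151 - 42\right) = \frac{20 \left(151 - 42\right)}{7} = \frac{20}{7} \cdot 109 = \frac{2180}{7}$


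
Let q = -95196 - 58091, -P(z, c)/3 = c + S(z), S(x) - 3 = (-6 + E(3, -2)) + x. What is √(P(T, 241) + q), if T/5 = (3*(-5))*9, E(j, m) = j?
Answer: I*√151985 ≈ 389.85*I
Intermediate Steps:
T = -675 (T = 5*((3*(-5))*9) = 5*(-15*9) = 5*(-135) = -675)
S(x) = x (S(x) = 3 + ((-6 + 3) + x) = 3 + (-3 + x) = x)
P(z, c) = -3*c - 3*z (P(z, c) = -3*(c + z) = -3*c - 3*z)
q = -153287
√(P(T, 241) + q) = √((-3*241 - 3*(-675)) - 153287) = √((-723 + 2025) - 153287) = √(1302 - 153287) = √(-151985) = I*√151985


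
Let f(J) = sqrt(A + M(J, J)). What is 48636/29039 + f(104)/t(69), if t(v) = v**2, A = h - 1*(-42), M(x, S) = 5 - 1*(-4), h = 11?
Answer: 48636/29039 + sqrt(62)/4761 ≈ 1.6765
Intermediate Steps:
M(x, S) = 9 (M(x, S) = 5 + 4 = 9)
A = 53 (A = 11 - 1*(-42) = 11 + 42 = 53)
f(J) = sqrt(62) (f(J) = sqrt(53 + 9) = sqrt(62))
48636/29039 + f(104)/t(69) = 48636/29039 + sqrt(62)/(69**2) = 48636*(1/29039) + sqrt(62)/4761 = 48636/29039 + sqrt(62)*(1/4761) = 48636/29039 + sqrt(62)/4761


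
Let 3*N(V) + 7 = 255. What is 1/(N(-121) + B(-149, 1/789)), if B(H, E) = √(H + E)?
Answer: 24459/2066029 - 3*I*√23188710/8264116 ≈ 0.011839 - 0.0017481*I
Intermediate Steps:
B(H, E) = √(E + H)
N(V) = 248/3 (N(V) = -7/3 + (⅓)*255 = -7/3 + 85 = 248/3)
1/(N(-121) + B(-149, 1/789)) = 1/(248/3 + √(1/789 - 149)) = 1/(248/3 + √(-117560/789)) = 1/(248/3 + 2*I*√23188710/789)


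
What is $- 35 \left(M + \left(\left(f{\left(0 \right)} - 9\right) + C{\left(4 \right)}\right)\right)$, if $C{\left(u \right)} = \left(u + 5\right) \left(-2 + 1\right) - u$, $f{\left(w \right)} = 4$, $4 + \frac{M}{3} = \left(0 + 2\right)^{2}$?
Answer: $630$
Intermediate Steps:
$M = 0$ ($M = -12 + 3 \left(0 + 2\right)^{2} = -12 + 3 \cdot 2^{2} = -12 + 3 \cdot 4 = -12 + 12 = 0$)
$C{\left(u \right)} = -5 - 2 u$ ($C{\left(u \right)} = \left(5 + u\right) \left(-1\right) - u = \left(-5 - u\right) - u = -5 - 2 u$)
$- 35 \left(M + \left(\left(f{\left(0 \right)} - 9\right) + C{\left(4 \right)}\right)\right) = - 35 \left(0 + \left(\left(4 - 9\right) - 13\right)\right) = - 35 \left(0 - 18\right) = \left(-35\right) \left(-18\right) = 630$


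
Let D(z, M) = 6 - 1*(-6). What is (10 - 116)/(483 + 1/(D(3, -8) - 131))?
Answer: -6307/28738 ≈ -0.21947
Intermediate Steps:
D(z, M) = 12 (D(z, M) = 6 + 6 = 12)
(10 - 116)/(483 + 1/(D(3, -8) - 131)) = (10 - 116)/(483 + 1/(12 - 131)) = -106/(483 + 1/(-119)) = -106/(483 - 1/119) = -106/57476/119 = -106*119/57476 = -6307/28738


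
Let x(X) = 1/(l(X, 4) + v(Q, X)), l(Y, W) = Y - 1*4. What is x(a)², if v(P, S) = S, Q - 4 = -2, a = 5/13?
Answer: 169/1764 ≈ 0.095805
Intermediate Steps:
l(Y, W) = -4 + Y (l(Y, W) = Y - 4 = -4 + Y)
a = 5/13 (a = 5*(1/13) = 5/13 ≈ 0.38462)
Q = 2 (Q = 4 - 2 = 2)
x(X) = 1/(-4 + 2*X) (x(X) = 1/((-4 + X) + X) = 1/(-4 + 2*X))
x(a)² = (1/(2*(-2 + 5/13)))² = (1/(2*(-21/13)))² = ((½)*(-13/21))² = (-13/42)² = 169/1764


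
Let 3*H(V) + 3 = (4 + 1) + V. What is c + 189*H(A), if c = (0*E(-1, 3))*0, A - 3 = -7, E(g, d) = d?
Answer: -126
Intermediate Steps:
A = -4 (A = 3 - 7 = -4)
c = 0 (c = (0*3)*0 = 0*0 = 0)
H(V) = ⅔ + V/3 (H(V) = -1 + ((4 + 1) + V)/3 = -1 + (5 + V)/3 = -1 + (5/3 + V/3) = ⅔ + V/3)
c + 189*H(A) = 0 + 189*(⅔ + (⅓)*(-4)) = 0 + 189*(⅔ - 4/3) = 0 + 189*(-⅔) = 0 - 126 = -126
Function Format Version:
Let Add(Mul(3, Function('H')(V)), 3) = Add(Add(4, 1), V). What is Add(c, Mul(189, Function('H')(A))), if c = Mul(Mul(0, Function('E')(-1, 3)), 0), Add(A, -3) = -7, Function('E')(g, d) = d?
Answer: -126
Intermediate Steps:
A = -4 (A = Add(3, -7) = -4)
c = 0 (c = Mul(Mul(0, 3), 0) = Mul(0, 0) = 0)
Function('H')(V) = Add(Rational(2, 3), Mul(Rational(1, 3), V)) (Function('H')(V) = Add(-1, Mul(Rational(1, 3), Add(Add(4, 1), V))) = Add(-1, Mul(Rational(1, 3), Add(5, V))) = Add(-1, Add(Rational(5, 3), Mul(Rational(1, 3), V))) = Add(Rational(2, 3), Mul(Rational(1, 3), V)))
Add(c, Mul(189, Function('H')(A))) = Add(0, Mul(189, Add(Rational(2, 3), Mul(Rational(1, 3), -4)))) = Add(0, Mul(189, Add(Rational(2, 3), Rational(-4, 3)))) = Add(0, Mul(189, Rational(-2, 3))) = Add(0, -126) = -126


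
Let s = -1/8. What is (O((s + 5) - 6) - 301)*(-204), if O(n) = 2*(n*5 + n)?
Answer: 64158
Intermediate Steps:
s = -⅛ (s = -1*⅛ = -⅛ ≈ -0.12500)
O(n) = 12*n (O(n) = 2*(5*n + n) = 2*(6*n) = 12*n)
(O((s + 5) - 6) - 301)*(-204) = (12*((-⅛ + 5) - 6) - 301)*(-204) = (12*(39/8 - 6) - 301)*(-204) = (12*(-9/8) - 301)*(-204) = (-27/2 - 301)*(-204) = -629/2*(-204) = 64158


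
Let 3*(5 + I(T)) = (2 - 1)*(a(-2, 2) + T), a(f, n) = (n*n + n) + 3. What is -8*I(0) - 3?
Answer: 13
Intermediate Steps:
a(f, n) = 3 + n + n² (a(f, n) = (n² + n) + 3 = (n + n²) + 3 = 3 + n + n²)
I(T) = -2 + T/3 (I(T) = -5 + ((2 - 1)*((3 + 2 + 2²) + T))/3 = -5 + (1*((3 + 2 + 4) + T))/3 = -5 + (1*(9 + T))/3 = -5 + (9 + T)/3 = -5 + (3 + T/3) = -2 + T/3)
-8*I(0) - 3 = -8*(-2 + (⅓)*0) - 3 = -8*(-2 + 0) - 3 = -8*(-2) - 3 = 16 - 3 = 13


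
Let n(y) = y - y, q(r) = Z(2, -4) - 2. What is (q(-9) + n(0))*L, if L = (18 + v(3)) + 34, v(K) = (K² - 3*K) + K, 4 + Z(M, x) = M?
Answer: -220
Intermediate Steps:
Z(M, x) = -4 + M
v(K) = K² - 2*K
q(r) = -4 (q(r) = (-4 + 2) - 2 = -2 - 2 = -4)
n(y) = 0
L = 55 (L = (18 + 3*(-2 + 3)) + 34 = (18 + 3*1) + 34 = (18 + 3) + 34 = 21 + 34 = 55)
(q(-9) + n(0))*L = (-4 + 0)*55 = -4*55 = -220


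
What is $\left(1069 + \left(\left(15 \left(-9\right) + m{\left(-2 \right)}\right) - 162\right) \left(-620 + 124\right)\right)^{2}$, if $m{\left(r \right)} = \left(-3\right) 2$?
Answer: $22908941449$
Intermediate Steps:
$m{\left(r \right)} = -6$
$\left(1069 + \left(\left(15 \left(-9\right) + m{\left(-2 \right)}\right) - 162\right) \left(-620 + 124\right)\right)^{2} = \left(1069 + \left(\left(15 \left(-9\right) - 6\right) - 162\right) \left(-620 + 124\right)\right)^{2} = \left(1069 + \left(\left(-135 - 6\right) - 162\right) \left(-496\right)\right)^{2} = \left(1069 + \left(-141 - 162\right) \left(-496\right)\right)^{2} = \left(1069 - -150288\right)^{2} = \left(1069 + 150288\right)^{2} = 151357^{2} = 22908941449$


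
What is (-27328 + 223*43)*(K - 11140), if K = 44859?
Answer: -598141341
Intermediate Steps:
(-27328 + 223*43)*(K - 11140) = (-27328 + 223*43)*(44859 - 11140) = (-27328 + 9589)*33719 = -17739*33719 = -598141341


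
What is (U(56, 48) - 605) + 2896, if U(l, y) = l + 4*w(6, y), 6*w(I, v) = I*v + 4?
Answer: 7625/3 ≈ 2541.7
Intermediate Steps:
w(I, v) = 2/3 + I*v/6 (w(I, v) = (I*v + 4)/6 = (4 + I*v)/6 = 2/3 + I*v/6)
U(l, y) = 8/3 + l + 4*y (U(l, y) = l + 4*(2/3 + (1/6)*6*y) = l + 4*(2/3 + y) = l + (8/3 + 4*y) = 8/3 + l + 4*y)
(U(56, 48) - 605) + 2896 = ((8/3 + 56 + 4*48) - 605) + 2896 = ((8/3 + 56 + 192) - 605) + 2896 = (752/3 - 605) + 2896 = -1063/3 + 2896 = 7625/3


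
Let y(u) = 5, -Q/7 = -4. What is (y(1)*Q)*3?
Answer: 420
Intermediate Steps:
Q = 28 (Q = -7*(-4) = 28)
(y(1)*Q)*3 = (5*28)*3 = 140*3 = 420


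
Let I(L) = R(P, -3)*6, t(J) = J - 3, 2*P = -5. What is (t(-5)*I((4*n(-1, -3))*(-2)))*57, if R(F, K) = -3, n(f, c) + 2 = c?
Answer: 8208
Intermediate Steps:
P = -5/2 (P = (½)*(-5) = -5/2 ≈ -2.5000)
n(f, c) = -2 + c
t(J) = -3 + J
I(L) = -18 (I(L) = -3*6 = -18)
(t(-5)*I((4*n(-1, -3))*(-2)))*57 = ((-3 - 5)*(-18))*57 = -8*(-18)*57 = 144*57 = 8208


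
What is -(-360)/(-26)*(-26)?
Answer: 360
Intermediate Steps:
-(-360)/(-26)*(-26) = -(-360)*(-1)/26*(-26) = -40*9/26*(-26) = -180/13*(-26) = 360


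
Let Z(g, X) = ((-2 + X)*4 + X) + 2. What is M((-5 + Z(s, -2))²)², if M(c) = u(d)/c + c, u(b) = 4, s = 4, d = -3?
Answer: 37824415225/194481 ≈ 1.9449e+5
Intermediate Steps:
Z(g, X) = -6 + 5*X (Z(g, X) = ((-8 + 4*X) + X) + 2 = (-8 + 5*X) + 2 = -6 + 5*X)
M(c) = c + 4/c (M(c) = 4/c + c = c + 4/c)
M((-5 + Z(s, -2))²)² = ((-5 + (-6 + 5*(-2)))² + 4/((-5 + (-6 + 5*(-2)))²))² = ((-5 + (-6 - 10))² + 4/((-5 + (-6 - 10))²))² = ((-5 - 16)² + 4/((-5 - 16)²))² = ((-21)² + 4/((-21)²))² = (441 + 4/441)² = (194485/441)² = 37824415225/194481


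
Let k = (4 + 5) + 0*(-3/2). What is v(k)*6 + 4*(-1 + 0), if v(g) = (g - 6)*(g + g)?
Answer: 320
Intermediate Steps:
k = 9 (k = 9 + 0*(-3*½) = 9 + 0*(-3/2) = 9 + 0 = 9)
v(g) = 2*g*(-6 + g) (v(g) = (-6 + g)*(2*g) = 2*g*(-6 + g))
v(k)*6 + 4*(-1 + 0) = (2*9*(-6 + 9))*6 + 4*(-1 + 0) = (2*9*3)*6 + 4*(-1) = 54*6 - 4 = 324 - 4 = 320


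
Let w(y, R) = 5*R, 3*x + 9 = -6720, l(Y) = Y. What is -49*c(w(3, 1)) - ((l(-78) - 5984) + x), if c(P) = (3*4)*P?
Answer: 5365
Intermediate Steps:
x = -2243 (x = -3 + (1/3)*(-6720) = -3 - 2240 = -2243)
c(P) = 12*P
-49*c(w(3, 1)) - ((l(-78) - 5984) + x) = -588*5*1 - ((-78 - 5984) - 2243) = -588*5 - (-6062 - 2243) = -49*60 - 1*(-8305) = -2940 + 8305 = 5365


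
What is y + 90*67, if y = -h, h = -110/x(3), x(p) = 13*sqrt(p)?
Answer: 6030 + 110*sqrt(3)/39 ≈ 6034.9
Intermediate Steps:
h = -110*sqrt(3)/39 ≈ -4.8853
y = 110*sqrt(3)/39 (y = -(-110)*sqrt(3)/39 = 110*sqrt(3)/39 ≈ 4.8853)
y + 90*67 = 110*sqrt(3)/39 + 90*67 = 110*sqrt(3)/39 + 6030 = 6030 + 110*sqrt(3)/39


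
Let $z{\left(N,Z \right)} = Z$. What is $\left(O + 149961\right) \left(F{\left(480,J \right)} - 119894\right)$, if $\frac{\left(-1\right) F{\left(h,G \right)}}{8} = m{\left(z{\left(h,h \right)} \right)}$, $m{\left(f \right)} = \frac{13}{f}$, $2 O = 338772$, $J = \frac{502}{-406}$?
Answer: $- \frac{765757168197}{20} \approx -3.8288 \cdot 10^{10}$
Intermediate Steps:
$J = - \frac{251}{203}$ ($J = 502 \left(- \frac{1}{406}\right) = - \frac{251}{203} \approx -1.2365$)
$O = 169386$ ($O = \frac{1}{2} \cdot 338772 = 169386$)
$F{\left(h,G \right)} = - \frac{104}{h}$ ($F{\left(h,G \right)} = - 8 \frac{13}{h} = - \frac{104}{h}$)
$\left(O + 149961\right) \left(F{\left(480,J \right)} - 119894\right) = \left(169386 + 149961\right) \left(- \frac{104}{480} - 119894\right) = 319347 \left(\left(-104\right) \frac{1}{480} - 119894\right) = 319347 \left(- \frac{13}{60} - 119894\right) = 319347 \left(- \frac{7193653}{60}\right) = - \frac{765757168197}{20}$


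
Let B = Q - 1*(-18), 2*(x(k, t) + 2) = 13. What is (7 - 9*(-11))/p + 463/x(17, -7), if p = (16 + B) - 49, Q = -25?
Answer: 18043/180 ≈ 100.24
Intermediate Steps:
x(k, t) = 9/2 (x(k, t) = -2 + (½)*13 = -2 + 13/2 = 9/2)
B = -7 (B = -25 - 1*(-18) = -25 + 18 = -7)
p = -40 (p = (16 - 7) - 49 = 9 - 49 = -40)
(7 - 9*(-11))/p + 463/x(17, -7) = (7 - 9*(-11))/(-40) + 463/(9/2) = (7 + 99)*(-1/40) + 463*(2/9) = 106*(-1/40) + 926/9 = -53/20 + 926/9 = 18043/180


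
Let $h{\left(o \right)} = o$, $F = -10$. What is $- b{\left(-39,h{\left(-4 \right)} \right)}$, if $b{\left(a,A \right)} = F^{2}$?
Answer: $-100$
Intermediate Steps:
$b{\left(a,A \right)} = 100$ ($b{\left(a,A \right)} = \left(-10\right)^{2} = 100$)
$- b{\left(-39,h{\left(-4 \right)} \right)} = \left(-1\right) 100 = -100$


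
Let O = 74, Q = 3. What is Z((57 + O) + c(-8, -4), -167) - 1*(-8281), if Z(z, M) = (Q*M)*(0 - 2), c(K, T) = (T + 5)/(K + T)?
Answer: 9283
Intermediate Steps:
c(K, T) = (5 + T)/(K + T)
Z(z, M) = -6*M (Z(z, M) = (3*M)*(0 - 2) = (3*M)*(-2) = -6*M)
Z((57 + O) + c(-8, -4), -167) - 1*(-8281) = -6*(-167) - 1*(-8281) = 1002 + 8281 = 9283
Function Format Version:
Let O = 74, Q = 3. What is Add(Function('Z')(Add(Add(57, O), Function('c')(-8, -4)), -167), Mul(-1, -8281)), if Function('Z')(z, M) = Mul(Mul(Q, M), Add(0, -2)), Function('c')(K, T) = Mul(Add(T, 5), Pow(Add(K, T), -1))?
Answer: 9283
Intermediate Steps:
Function('c')(K, T) = Mul(Pow(Add(K, T), -1), Add(5, T)) (Function('c')(K, T) = Mul(Add(5, T), Pow(Add(K, T), -1)) = Mul(Pow(Add(K, T), -1), Add(5, T)))
Function('Z')(z, M) = Mul(-6, M) (Function('Z')(z, M) = Mul(Mul(3, M), Add(0, -2)) = Mul(Mul(3, M), -2) = Mul(-6, M))
Add(Function('Z')(Add(Add(57, O), Function('c')(-8, -4)), -167), Mul(-1, -8281)) = Add(Mul(-6, -167), Mul(-1, -8281)) = Add(1002, 8281) = 9283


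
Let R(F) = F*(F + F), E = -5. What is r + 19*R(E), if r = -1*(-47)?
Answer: 997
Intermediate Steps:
R(F) = 2*F**2 (R(F) = F*(2*F) = 2*F**2)
r = 47
r + 19*R(E) = 47 + 19*(2*(-5)**2) = 47 + 19*(2*25) = 47 + 19*50 = 47 + 950 = 997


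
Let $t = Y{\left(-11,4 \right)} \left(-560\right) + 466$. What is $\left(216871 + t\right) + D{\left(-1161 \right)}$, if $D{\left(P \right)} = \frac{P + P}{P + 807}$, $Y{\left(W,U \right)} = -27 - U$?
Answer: $\frac{13847510}{59} \approx 2.347 \cdot 10^{5}$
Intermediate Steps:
$t = 17826$ ($t = \left(-27 - 4\right) \left(-560\right) + 466 = \left(-31\right) \left(-560\right) + 466 = 17360 + 466 = 17826$)
$D{\left(P \right)} = \frac{2 P}{807 + P}$
$\left(216871 + t\right) + D{\left(-1161 \right)} = \left(216871 + 17826\right) + 2 \left(-1161\right) \frac{1}{807 - 1161} = 234697 + 2 \left(-1161\right) \frac{1}{-354} = 234697 + 2 \left(-1161\right) \left(- \frac{1}{354}\right) = 234697 + \frac{387}{59} = \frac{13847510}{59}$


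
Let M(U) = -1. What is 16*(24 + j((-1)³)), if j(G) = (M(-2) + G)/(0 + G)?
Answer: 416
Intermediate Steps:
j(G) = (-1 + G)/G (j(G) = (-1 + G)/(0 + G) = (-1 + G)/G)
16*(24 + j((-1)³)) = 16*(24 + (-1 + (-1)³)/((-1)³)) = 16*(24 + (-1 - 1)/(-1)) = 16*(24 - 1*(-2)) = 16*(24 + 2) = 16*26 = 416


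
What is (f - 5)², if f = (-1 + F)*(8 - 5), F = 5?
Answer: 49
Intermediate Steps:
f = 12 (f = (-1 + 5)*(8 - 5) = 4*3 = 12)
(f - 5)² = (12 - 5)² = 7² = 49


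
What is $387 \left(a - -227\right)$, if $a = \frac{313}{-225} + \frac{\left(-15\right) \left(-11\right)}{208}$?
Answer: $\frac{455611703}{5200} \approx 87618.0$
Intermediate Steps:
$a = - \frac{27979}{46800}$ ($a = 313 \left(- \frac{1}{225}\right) + 165 \cdot \frac{1}{208} = - \frac{313}{225} + \frac{165}{208} = - \frac{27979}{46800} \approx -0.59784$)
$387 \left(a - -227\right) = 387 \left(- \frac{27979}{46800} - -227\right) = 387 \left(- \frac{27979}{46800} + 227\right) = 387 \cdot \frac{10595621}{46800} = \frac{455611703}{5200}$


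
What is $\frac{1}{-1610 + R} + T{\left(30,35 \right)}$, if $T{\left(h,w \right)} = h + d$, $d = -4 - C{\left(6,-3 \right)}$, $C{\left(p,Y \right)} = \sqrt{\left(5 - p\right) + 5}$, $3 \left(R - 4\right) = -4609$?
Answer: $\frac{226245}{9427} \approx 24.0$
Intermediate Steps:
$R = - \frac{4597}{3}$ ($R = 4 + \frac{1}{3} \left(-4609\right) = 4 - \frac{4609}{3} = - \frac{4597}{3} \approx -1532.3$)
$C{\left(p,Y \right)} = \sqrt{10 - p}$
$d = -6$ ($d = -4 - \sqrt{10 - 6} = -4 - \sqrt{4} = -4 - 2 = -6$)
$T{\left(h,w \right)} = -6 + h$ ($T{\left(h,w \right)} = h - 6 = -6 + h$)
$\frac{1}{-1610 + R} + T{\left(30,35 \right)} = \frac{1}{-1610 - \frac{4597}{3}} + \left(-6 + 30\right) = \frac{1}{- \frac{9427}{3}} + 24 = - \frac{3}{9427} + 24 = \frac{226245}{9427}$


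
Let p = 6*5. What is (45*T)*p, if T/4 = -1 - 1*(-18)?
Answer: 91800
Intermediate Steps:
p = 30
T = 68 (T = 4*(-1 - 1*(-18)) = 4*(-1 + 18) = 4*17 = 68)
(45*T)*p = (45*68)*30 = 3060*30 = 91800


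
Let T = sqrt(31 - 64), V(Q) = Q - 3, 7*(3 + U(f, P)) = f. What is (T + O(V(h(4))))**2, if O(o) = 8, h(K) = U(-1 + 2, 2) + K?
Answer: (8 + I*sqrt(33))**2 ≈ 31.0 + 91.913*I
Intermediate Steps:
U(f, P) = -3 + f/7
h(K) = -20/7 + K (h(K) = (-3 + (-1 + 2)/7) + K = (-3 + (1/7)*1) + K = (-3 + 1/7) + K = -20/7 + K)
V(Q) = -3 + Q
T = I*sqrt(33) (T = sqrt(-33) = I*sqrt(33) ≈ 5.7446*I)
(T + O(V(h(4))))**2 = (I*sqrt(33) + 8)**2 = (8 + I*sqrt(33))**2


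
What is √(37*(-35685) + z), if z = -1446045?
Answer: I*√2766390 ≈ 1663.2*I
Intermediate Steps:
√(37*(-35685) + z) = √(37*(-35685) - 1446045) = √(-1320345 - 1446045) = √(-2766390) = I*√2766390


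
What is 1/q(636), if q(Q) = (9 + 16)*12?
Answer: 1/300 ≈ 0.0033333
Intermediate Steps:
q(Q) = 300 (q(Q) = 25*12 = 300)
1/q(636) = 1/300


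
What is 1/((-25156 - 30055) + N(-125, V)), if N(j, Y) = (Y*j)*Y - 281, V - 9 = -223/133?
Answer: -17689/1100182488 ≈ -1.6078e-5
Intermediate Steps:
V = 974/133 (V = 9 - 223/133 = 974/133 ≈ 7.3233)
N(j, Y) = -281 + j*Y² (N(j, Y) = j*Y² - 281 = -281 + j*Y²)
1/((-25156 - 30055) + N(-125, V)) = 1/((-25156 - 30055) + (-281 - 125*(974/133)²)) = 1/(-55211 + (-281 - 125*948676/17689)) = 1/(-55211 + (-281 - 118584500/17689)) = 1/(-55211 - 123555109/17689) = 1/(-1100182488/17689) = -17689/1100182488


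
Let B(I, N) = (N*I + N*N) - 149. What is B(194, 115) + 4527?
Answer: 39913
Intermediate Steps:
B(I, N) = -149 + N² + I*N (B(I, N) = (I*N + N²) - 149 = (N² + I*N) - 149 = -149 + N² + I*N)
B(194, 115) + 4527 = (-149 + 115² + 194*115) + 4527 = (-149 + 13225 + 22310) + 4527 = 35386 + 4527 = 39913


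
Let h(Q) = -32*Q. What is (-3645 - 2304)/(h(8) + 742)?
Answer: -661/54 ≈ -12.241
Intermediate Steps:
(-3645 - 2304)/(h(8) + 742) = (-3645 - 2304)/(-32*8 + 742) = -5949/(-256 + 742) = -5949/486 = -5949*1/486 = -661/54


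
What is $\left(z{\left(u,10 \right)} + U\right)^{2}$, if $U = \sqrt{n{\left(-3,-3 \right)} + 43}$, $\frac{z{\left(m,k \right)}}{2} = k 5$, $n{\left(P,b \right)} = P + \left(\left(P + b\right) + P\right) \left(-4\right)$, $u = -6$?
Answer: $10076 + 400 \sqrt{19} \approx 11820.0$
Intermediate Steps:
$n{\left(P,b \right)} = - 7 P - 4 b$ ($n{\left(P,b \right)} = P + \left(b + 2 P\right) \left(-4\right) = P - \left(4 b + 8 P\right) = - 7 P - 4 b$)
$z{\left(m,k \right)} = 10 k$ ($z{\left(m,k \right)} = 2 k 5 = 2 \cdot 5 k = 10 k$)
$U = 2 \sqrt{19}$ ($U = \sqrt{\left(\left(-7\right) \left(-3\right) - -12\right) + 43} = \sqrt{\left(21 + 12\right) + 43} = \sqrt{33 + 43} = \sqrt{76} = 2 \sqrt{19} \approx 8.7178$)
$\left(z{\left(u,10 \right)} + U\right)^{2} = \left(10 \cdot 10 + 2 \sqrt{19}\right)^{2} = \left(100 + 2 \sqrt{19}\right)^{2}$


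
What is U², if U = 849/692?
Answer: 720801/478864 ≈ 1.5052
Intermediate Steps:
U = 849/692 (U = 849*(1/692) = 849/692 ≈ 1.2269)
U² = (849/692)² = 720801/478864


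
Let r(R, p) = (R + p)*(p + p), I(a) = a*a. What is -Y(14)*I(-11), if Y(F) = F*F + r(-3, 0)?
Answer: -23716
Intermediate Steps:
I(a) = a²
r(R, p) = 2*p*(R + p) (r(R, p) = (R + p)*(2*p) = 2*p*(R + p))
Y(F) = F² (Y(F) = F*F + 2*0*(-3 + 0) = F² + 2*0*(-3) = F² + 0 = F²)
-Y(14)*I(-11) = -14²*(-11)² = -196*121 = -1*23716 = -23716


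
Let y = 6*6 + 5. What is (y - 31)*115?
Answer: 1150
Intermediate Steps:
y = 41 (y = 36 + 5 = 41)
(y - 31)*115 = (41 - 31)*115 = 10*115 = 1150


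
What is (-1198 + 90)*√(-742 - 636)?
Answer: -1108*I*√1378 ≈ -41131.0*I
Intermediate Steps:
(-1198 + 90)*√(-742 - 636) = -1108*I*√1378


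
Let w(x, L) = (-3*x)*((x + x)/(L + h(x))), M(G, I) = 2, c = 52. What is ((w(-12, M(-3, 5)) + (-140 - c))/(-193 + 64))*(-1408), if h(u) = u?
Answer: -247808/215 ≈ -1152.6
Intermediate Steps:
w(x, L) = -6*x**2/(L + x) (w(x, L) = (-3*x)*((x + x)/(L + x)) = (-3*x)*((2*x)/(L + x)) = (-3*x)*(2*x/(L + x)) = -6*x**2/(L + x))
((w(-12, M(-3, 5)) + (-140 - c))/(-193 + 64))*(-1408) = ((-6*(-12)**2/(2 - 12) + (-140 - 1*52))/(-193 + 64))*(-1408) = ((-6*144/(-10) + (-140 - 52))/(-129))*(-1408) = ((-6*144*(-1/10) - 192)*(-1/129))*(-1408) = ((432/5 - 192)*(-1/129))*(-1408) = -528/5*(-1/129)*(-1408) = (176/215)*(-1408) = -247808/215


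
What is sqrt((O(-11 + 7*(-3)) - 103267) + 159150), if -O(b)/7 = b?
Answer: sqrt(56107) ≈ 236.87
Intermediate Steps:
O(b) = -7*b
sqrt((O(-11 + 7*(-3)) - 103267) + 159150) = sqrt((-7*(-11 + 7*(-3)) - 103267) + 159150) = sqrt((-7*(-11 - 21) - 103267) + 159150) = sqrt((-7*(-32) - 103267) + 159150) = sqrt((224 - 103267) + 159150) = sqrt(-103043 + 159150) = sqrt(56107)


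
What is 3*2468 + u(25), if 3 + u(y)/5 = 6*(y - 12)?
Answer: 7779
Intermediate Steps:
u(y) = -375 + 30*y (u(y) = -15 + 5*(6*(y - 12)) = -15 + 5*(6*(-12 + y)) = -15 + 5*(-72 + 6*y) = -15 + (-360 + 30*y) = -375 + 30*y)
3*2468 + u(25) = 3*2468 + (-375 + 30*25) = 7404 + (-375 + 750) = 7404 + 375 = 7779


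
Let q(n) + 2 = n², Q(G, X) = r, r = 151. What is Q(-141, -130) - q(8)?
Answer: 89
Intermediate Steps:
Q(G, X) = 151
q(n) = -2 + n²
Q(-141, -130) - q(8) = 151 - (-2 + 8²) = 151 - (-2 + 64) = 151 - 1*62 = 151 - 62 = 89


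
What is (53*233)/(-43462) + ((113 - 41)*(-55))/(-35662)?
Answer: -12194569/70451902 ≈ -0.17309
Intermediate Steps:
(53*233)/(-43462) + ((113 - 41)*(-55))/(-35662) = 12349*(-1/43462) + (72*(-55))*(-1/35662) = -12349/43462 - 3960*(-1/35662) = -12349/43462 + 180/1621 = -12194569/70451902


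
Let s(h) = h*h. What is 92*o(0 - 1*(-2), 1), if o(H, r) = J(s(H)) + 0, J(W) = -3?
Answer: -276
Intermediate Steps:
s(h) = h²
o(H, r) = -3 (o(H, r) = -3 + 0 = -3)
92*o(0 - 1*(-2), 1) = 92*(-3) = -276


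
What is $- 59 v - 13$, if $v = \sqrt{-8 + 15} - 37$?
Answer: $2170 - 59 \sqrt{7} \approx 2013.9$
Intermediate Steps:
$v = -37 + \sqrt{7}$ ($v = \sqrt{7} - 37 = -37 + \sqrt{7} \approx -34.354$)
$- 59 v - 13 = - 59 \left(-37 + \sqrt{7}\right) - 13 = \left(2183 - 59 \sqrt{7}\right) - 13 = 2170 - 59 \sqrt{7}$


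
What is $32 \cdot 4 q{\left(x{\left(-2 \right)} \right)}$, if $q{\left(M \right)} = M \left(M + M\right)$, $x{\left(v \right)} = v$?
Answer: $1024$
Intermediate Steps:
$q{\left(M \right)} = 2 M^{2}$ ($q{\left(M \right)} = M 2 M = 2 M^{2}$)
$32 \cdot 4 q{\left(x{\left(-2 \right)} \right)} = 32 \cdot 4 \cdot 2 \left(-2\right)^{2} = 128 \cdot 2 \cdot 4 = 128 \cdot 8 = 1024$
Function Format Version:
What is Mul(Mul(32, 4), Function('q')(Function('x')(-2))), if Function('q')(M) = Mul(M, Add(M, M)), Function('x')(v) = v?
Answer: 1024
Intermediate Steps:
Function('q')(M) = Mul(2, Pow(M, 2)) (Function('q')(M) = Mul(M, Mul(2, M)) = Mul(2, Pow(M, 2)))
Mul(Mul(32, 4), Function('q')(Function('x')(-2))) = Mul(Mul(32, 4), Mul(2, Pow(-2, 2))) = Mul(128, Mul(2, 4)) = Mul(128, 8) = 1024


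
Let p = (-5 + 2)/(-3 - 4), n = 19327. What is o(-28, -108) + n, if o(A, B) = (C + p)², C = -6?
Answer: 948544/49 ≈ 19358.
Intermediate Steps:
p = 3/7 (p = -3/(-7) = -3*(-⅐) = 3/7 ≈ 0.42857)
o(A, B) = 1521/49 (o(A, B) = (-6 + 3/7)² = (-39/7)² = 1521/49)
o(-28, -108) + n = 1521/49 + 19327 = 948544/49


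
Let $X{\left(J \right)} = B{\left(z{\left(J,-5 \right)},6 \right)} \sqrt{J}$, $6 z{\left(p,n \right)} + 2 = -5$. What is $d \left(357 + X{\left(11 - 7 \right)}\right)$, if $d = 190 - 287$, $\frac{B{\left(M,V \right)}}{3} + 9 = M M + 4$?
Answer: $- \frac{195067}{6} \approx -32511.0$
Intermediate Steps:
$z{\left(p,n \right)} = - \frac{7}{6}$ ($z{\left(p,n \right)} = - \frac{1}{3} + \frac{1}{6} \left(-5\right) = - \frac{1}{3} - \frac{5}{6} = - \frac{7}{6}$)
$B{\left(M,V \right)} = -15 + 3 M^{2}$ ($B{\left(M,V \right)} = -27 + 3 \left(M M + 4\right) = -27 + 3 \left(M^{2} + 4\right) = -27 + 3 \left(4 + M^{2}\right) = -27 + \left(12 + 3 M^{2}\right) = -15 + 3 M^{2}$)
$d = -97$
$X{\left(J \right)} = - \frac{131 \sqrt{J}}{12}$ ($X{\left(J \right)} = \left(-15 + 3 \left(- \frac{7}{6}\right)^{2}\right) \sqrt{J} = \left(-15 + 3 \cdot \frac{49}{36}\right) \sqrt{J} = \left(-15 + \frac{49}{12}\right) \sqrt{J} = - \frac{131 \sqrt{J}}{12}$)
$d \left(357 + X{\left(11 - 7 \right)}\right) = - 97 \left(357 - \frac{131 \sqrt{11 - 7}}{12}\right) = - 97 \left(357 - \frac{131 \sqrt{4}}{12}\right) = - 97 \left(357 - \frac{131}{6}\right) = \left(-97\right) \frac{2011}{6} = - \frac{195067}{6}$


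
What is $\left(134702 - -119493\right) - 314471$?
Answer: $-60276$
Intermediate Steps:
$\left(134702 - -119493\right) - 314471 = \left(134702 + 119493\right) - 314471 = 254195 - 314471 = -60276$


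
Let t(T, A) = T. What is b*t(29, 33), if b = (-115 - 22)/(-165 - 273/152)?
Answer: 603896/25353 ≈ 23.820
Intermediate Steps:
b = 20824/25353 (b = -137/(-165 - 273*1/152) = -137/(-165 - 273/152) = -137/(-25353/152) = -137*(-152/25353) = 20824/25353 ≈ 0.82136)
b*t(29, 33) = (20824/25353)*29 = 603896/25353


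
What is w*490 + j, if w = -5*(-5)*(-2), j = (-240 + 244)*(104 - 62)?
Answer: -24332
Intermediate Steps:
j = 168 (j = 4*42 = 168)
w = -50 (w = 25*(-2) = -50)
w*490 + j = -50*490 + 168 = -24500 + 168 = -24332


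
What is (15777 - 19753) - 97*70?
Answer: -10766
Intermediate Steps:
(15777 - 19753) - 97*70 = -3976 - 6790 = -10766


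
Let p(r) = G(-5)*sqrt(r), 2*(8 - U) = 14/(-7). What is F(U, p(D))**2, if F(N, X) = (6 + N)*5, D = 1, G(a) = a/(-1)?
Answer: 5625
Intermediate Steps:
G(a) = -a (G(a) = a*(-1) = -a)
U = 9 (U = 8 - 7/(-7) = 8 - 7*(-1)/7 = 8 - 1/2*(-2) = 8 + 1 = 9)
p(r) = 5*sqrt(r) (p(r) = (-1*(-5))*sqrt(r) = 5*sqrt(r))
F(N, X) = 30 + 5*N
F(U, p(D))**2 = (30 + 5*9)**2 = (30 + 45)**2 = 75**2 = 5625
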